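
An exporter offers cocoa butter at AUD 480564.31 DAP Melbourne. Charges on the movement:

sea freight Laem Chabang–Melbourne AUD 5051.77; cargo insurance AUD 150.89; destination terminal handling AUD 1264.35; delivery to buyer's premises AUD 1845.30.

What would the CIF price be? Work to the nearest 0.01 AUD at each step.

CIF price: AUD 477454.66

Not relevant to the conversion: insurance, freight — on the seller under both DAP and CIF; already in the DAP price and stays in the CIF price.
From DAP to CIF, the seller no longer bears: destination terminal, delivery.
CIF price = 480564.31 − 1264.35 − 1845.30 = 477454.66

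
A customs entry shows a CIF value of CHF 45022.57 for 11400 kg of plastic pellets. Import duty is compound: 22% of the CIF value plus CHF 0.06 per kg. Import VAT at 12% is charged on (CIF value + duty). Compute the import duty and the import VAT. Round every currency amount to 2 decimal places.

Ad valorem component: 45022.57 × 22% = 9904.97
Specific component: 11400 × 0.06 = 684.00
Import duty = 9904.97 + 684.00 = 10588.97
VAT base = CIF + duty = 45022.57 + 10588.97 = 55611.54
Import VAT = 55611.54 × 12% = 6673.38

Import duty: CHF 10588.97; import VAT: CHF 6673.38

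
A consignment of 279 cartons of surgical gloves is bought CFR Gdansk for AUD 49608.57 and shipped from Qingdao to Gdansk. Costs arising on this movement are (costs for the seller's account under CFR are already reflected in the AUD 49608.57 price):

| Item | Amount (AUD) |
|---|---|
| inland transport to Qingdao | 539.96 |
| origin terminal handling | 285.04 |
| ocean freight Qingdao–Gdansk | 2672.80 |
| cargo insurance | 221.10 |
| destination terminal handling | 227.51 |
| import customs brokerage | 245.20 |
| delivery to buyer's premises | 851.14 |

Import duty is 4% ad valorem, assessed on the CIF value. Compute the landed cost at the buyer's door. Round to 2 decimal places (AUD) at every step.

CFR: the seller pays costs through ocean freight to the destination port, but not insurance.
Already in the invoice (seller's account under CFR): inland to port, origin terminal, freight — exclude.
CIF value = CFR price + insurance = 49608.57 + 221.10 = 49829.67
Import duty = 49829.67 × 4% = 1993.19
Buyer bears: insurance 221.10 + destination terminal 227.51 + brokerage 245.20 + delivery 851.14 + duty 1993.19 = 3538.14
Landed cost = invoice 49608.57 + 3538.14 = 53146.71

Total landed cost: AUD 53146.71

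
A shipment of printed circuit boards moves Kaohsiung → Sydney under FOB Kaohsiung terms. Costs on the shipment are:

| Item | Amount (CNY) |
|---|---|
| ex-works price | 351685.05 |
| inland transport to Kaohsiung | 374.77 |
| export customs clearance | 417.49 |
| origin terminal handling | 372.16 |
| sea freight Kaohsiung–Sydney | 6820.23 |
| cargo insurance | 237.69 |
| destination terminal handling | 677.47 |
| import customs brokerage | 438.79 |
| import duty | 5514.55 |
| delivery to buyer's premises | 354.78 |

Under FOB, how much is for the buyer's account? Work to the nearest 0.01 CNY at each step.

FOB: the seller bears costs until goods are on board at the origin port; the buyer bears freight, insurance and all costs thereafter.
Seller's account: goods 351685.05 + inland to port 374.77 + export clearance 417.49 + origin terminal 372.16 = 352849.47
Buyer's account: freight 6820.23 + insurance 237.69 + destination terminal 677.47 + brokerage 438.79 + duty 5514.55 + delivery 354.78 = 14043.51

Buyer's account: CNY 14043.51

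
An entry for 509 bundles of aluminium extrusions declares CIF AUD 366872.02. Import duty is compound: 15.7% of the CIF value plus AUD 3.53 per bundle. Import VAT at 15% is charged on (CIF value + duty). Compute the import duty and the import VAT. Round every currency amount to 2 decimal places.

Ad valorem component: 366872.02 × 15.7% = 57598.91
Specific component: 509 × 3.53 = 1796.77
Import duty = 57598.91 + 1796.77 = 59395.68
VAT base = CIF + duty = 366872.02 + 59395.68 = 426267.70
Import VAT = 426267.70 × 15% = 63940.16

Import duty: AUD 59395.68; import VAT: AUD 63940.16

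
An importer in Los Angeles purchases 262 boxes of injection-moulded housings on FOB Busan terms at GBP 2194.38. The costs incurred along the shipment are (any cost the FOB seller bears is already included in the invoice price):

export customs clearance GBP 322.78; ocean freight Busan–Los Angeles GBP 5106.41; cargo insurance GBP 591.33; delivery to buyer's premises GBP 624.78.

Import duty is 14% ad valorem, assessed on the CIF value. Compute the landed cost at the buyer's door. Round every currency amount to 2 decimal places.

FOB: the seller bears costs until goods are on board at the origin port; the buyer bears freight, insurance and all costs thereafter.
Already in the invoice (seller's account under FOB): export clearance — exclude.
CIF value = FOB price + freight + insurance = 2194.38 + 5106.41 + 591.33 = 7892.12
Import duty = 7892.12 × 14% = 1104.90
Buyer bears: freight 5106.41 + insurance 591.33 + delivery 624.78 + duty 1104.90 = 7427.42
Landed cost = invoice 2194.38 + 7427.42 = 9621.80

Total landed cost: GBP 9621.80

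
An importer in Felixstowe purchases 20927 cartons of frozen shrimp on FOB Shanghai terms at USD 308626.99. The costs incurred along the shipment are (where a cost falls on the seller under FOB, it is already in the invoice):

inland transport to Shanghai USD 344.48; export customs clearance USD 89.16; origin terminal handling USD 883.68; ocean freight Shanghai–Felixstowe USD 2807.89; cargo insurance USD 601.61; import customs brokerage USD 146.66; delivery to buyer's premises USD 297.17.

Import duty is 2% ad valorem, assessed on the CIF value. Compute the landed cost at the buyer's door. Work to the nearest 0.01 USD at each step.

Total landed cost: USD 318721.05

FOB: the seller bears costs until goods are on board at the origin port; the buyer bears freight, insurance and all costs thereafter.
Already in the invoice (seller's account under FOB): inland to port, export clearance, origin terminal — exclude.
CIF value = FOB price + freight + insurance = 308626.99 + 2807.89 + 601.61 = 312036.49
Import duty = 312036.49 × 2% = 6240.73
Buyer bears: freight 2807.89 + insurance 601.61 + brokerage 146.66 + delivery 297.17 + duty 6240.73 = 10094.06
Landed cost = invoice 308626.99 + 10094.06 = 318721.05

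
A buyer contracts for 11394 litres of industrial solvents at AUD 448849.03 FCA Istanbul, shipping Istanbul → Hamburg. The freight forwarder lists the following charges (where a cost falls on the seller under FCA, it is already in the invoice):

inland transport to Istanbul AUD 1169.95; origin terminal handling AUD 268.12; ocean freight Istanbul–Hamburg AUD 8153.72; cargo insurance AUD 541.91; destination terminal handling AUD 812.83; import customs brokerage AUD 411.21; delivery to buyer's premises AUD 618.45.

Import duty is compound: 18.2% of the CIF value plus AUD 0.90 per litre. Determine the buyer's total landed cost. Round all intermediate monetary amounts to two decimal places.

FCA: the seller delivers export-cleared goods to the carrier; the buyer bears costs from that point.
Already in the invoice (seller's account under FCA): inland to port — exclude.
CIF value = FCA price + origin terminal + freight + insurance = 448849.03 + 268.12 + 8153.72 + 541.91 = 457812.78
Ad valorem component: 457812.78 × 18.2% = 83321.93
Specific component: 11394 × 0.90 = 10254.60
Import duty = 83321.93 + 10254.60 = 93576.53
Buyer bears: origin terminal 268.12 + freight 8153.72 + insurance 541.91 + destination terminal 812.83 + brokerage 411.21 + delivery 618.45 + duty 93576.53 = 104382.77
Landed cost = invoice 448849.03 + 104382.77 = 553231.80

Total landed cost: AUD 553231.80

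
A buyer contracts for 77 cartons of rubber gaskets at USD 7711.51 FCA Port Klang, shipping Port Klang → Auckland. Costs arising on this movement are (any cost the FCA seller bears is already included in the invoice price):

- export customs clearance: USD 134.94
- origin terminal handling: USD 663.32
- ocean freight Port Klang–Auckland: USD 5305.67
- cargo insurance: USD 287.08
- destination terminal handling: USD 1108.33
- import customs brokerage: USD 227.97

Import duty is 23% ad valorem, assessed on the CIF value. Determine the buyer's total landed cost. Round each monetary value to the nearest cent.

Total landed cost: USD 18516.42

FCA: the seller delivers export-cleared goods to the carrier; the buyer bears costs from that point.
Already in the invoice (seller's account under FCA): export clearance — exclude.
CIF value = FCA price + origin terminal + freight + insurance = 7711.51 + 663.32 + 5305.67 + 287.08 = 13967.58
Import duty = 13967.58 × 23% = 3212.54
Buyer bears: origin terminal 663.32 + freight 5305.67 + insurance 287.08 + destination terminal 1108.33 + brokerage 227.97 + duty 3212.54 = 10804.91
Landed cost = invoice 7711.51 + 10804.91 = 18516.42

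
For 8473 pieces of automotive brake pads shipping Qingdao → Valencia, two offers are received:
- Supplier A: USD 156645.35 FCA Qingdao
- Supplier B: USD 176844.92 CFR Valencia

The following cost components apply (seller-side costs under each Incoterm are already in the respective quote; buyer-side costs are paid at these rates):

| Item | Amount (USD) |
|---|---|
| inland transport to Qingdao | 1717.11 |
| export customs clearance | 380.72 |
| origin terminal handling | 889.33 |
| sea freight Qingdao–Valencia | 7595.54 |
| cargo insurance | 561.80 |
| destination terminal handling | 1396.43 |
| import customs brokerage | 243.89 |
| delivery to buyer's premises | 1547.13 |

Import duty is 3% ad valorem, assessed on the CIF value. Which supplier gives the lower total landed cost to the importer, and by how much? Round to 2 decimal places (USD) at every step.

Supplier A (FCA):
CIF value = FCA price + origin terminal + freight + insurance = 156645.35 + 889.33 + 7595.54 + 561.80 = 165692.02
Import duty = 165692.02 × 3% = 4970.76
Buyer bears (A): 889.33 + 7595.54 + 561.80 + 1396.43 + 243.89 + 1547.13 = 12234.12
Landed cost (A) = invoice 156645.35 + 12234.12 + duty 4970.76 = 173850.23
Supplier B (CFR):
CIF value = CFR price + insurance = 176844.92 + 561.80 = 177406.72
Import duty = 177406.72 × 3% = 5322.20
Buyer bears (B): 561.80 + 1396.43 + 243.89 + 1547.13 = 3749.25
Landed cost (B) = invoice 176844.92 + 3749.25 + duty 5322.20 = 185916.37
Difference = |173850.23 − 185916.37| = 12066.14

Supplier A is cheaper by USD 12066.14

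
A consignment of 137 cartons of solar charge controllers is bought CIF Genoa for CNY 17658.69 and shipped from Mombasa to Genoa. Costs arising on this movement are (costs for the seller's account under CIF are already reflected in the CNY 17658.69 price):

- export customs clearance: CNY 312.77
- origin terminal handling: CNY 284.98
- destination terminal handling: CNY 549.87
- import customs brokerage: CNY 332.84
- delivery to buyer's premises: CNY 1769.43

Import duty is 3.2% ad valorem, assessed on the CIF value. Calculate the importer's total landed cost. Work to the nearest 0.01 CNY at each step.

Total landed cost: CNY 20875.91

CIF: the seller pays costs through ocean freight and marine insurance to the destination port.
Already in the invoice (seller's account under CIF): export clearance, origin terminal — exclude.
The CIF price already equals the CIF value: 17658.69
Import duty = 17658.69 × 3.2% = 565.08
Buyer bears: destination terminal 549.87 + brokerage 332.84 + delivery 1769.43 + duty 565.08 = 3217.22
Landed cost = invoice 17658.69 + 3217.22 = 20875.91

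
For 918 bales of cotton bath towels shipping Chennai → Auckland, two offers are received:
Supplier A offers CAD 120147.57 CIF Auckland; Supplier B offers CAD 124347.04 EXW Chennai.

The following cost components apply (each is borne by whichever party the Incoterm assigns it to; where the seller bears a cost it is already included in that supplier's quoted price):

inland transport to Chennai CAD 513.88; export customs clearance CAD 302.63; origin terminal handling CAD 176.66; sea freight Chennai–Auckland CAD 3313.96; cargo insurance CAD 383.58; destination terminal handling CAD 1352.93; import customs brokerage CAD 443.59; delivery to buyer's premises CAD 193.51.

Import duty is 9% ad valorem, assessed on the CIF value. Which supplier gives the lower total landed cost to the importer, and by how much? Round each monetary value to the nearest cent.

Supplier A (CIF):
The CIF price already equals the CIF value: 120147.57
Import duty = 120147.57 × 9% = 10813.28
Buyer bears (A): 1352.93 + 443.59 + 193.51 = 1990.03
Landed cost (A) = invoice 120147.57 + 1990.03 + duty 10813.28 = 132950.88
Supplier B (EXW):
CIF value = EXW price + inland to port + export clearance + origin terminal + freight + insurance = 124347.04 + 513.88 + 302.63 + 176.66 + 3313.96 + 383.58 = 129037.75
Import duty = 129037.75 × 9% = 11613.40
Buyer bears (B): 513.88 + 302.63 + 176.66 + 3313.96 + 383.58 + 1352.93 + 443.59 + 193.51 = 6680.74
Landed cost (B) = invoice 124347.04 + 6680.74 + duty 11613.40 = 142641.18
Difference = |132950.88 − 142641.18| = 9690.30

Supplier A is cheaper by CAD 9690.30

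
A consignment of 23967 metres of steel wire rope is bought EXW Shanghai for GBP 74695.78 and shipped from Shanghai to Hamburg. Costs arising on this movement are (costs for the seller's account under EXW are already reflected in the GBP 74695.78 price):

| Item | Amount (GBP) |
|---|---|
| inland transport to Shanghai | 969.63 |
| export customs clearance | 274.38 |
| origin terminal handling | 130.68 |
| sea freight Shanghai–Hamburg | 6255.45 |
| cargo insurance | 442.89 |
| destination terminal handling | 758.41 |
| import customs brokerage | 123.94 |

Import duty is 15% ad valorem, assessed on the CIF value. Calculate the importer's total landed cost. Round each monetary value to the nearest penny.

EXW: the seller makes goods available at their premises; the buyer bears all onward costs.
CIF value = EXW price + inland to port + export clearance + origin terminal + freight + insurance = 74695.78 + 969.63 + 274.38 + 130.68 + 6255.45 + 442.89 = 82768.81
Import duty = 82768.81 × 15% = 12415.32
Buyer bears: inland to port 969.63 + export clearance 274.38 + origin terminal 130.68 + freight 6255.45 + insurance 442.89 + destination terminal 758.41 + brokerage 123.94 + duty 12415.32 = 21370.70
Landed cost = invoice 74695.78 + 21370.70 = 96066.48

Total landed cost: GBP 96066.48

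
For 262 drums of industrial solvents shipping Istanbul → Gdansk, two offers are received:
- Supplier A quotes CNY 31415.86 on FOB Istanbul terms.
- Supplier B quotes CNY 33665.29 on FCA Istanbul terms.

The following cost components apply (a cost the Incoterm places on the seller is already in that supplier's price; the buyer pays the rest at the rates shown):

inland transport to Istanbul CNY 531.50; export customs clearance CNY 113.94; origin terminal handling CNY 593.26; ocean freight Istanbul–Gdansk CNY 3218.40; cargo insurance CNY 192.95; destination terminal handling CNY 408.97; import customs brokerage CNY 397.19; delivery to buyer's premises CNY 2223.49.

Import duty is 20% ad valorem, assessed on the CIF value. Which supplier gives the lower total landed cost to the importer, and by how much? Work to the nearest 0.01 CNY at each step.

Supplier A is cheaper by CNY 3411.23

Supplier A (FOB):
CIF value = FOB price + freight + insurance = 31415.86 + 3218.40 + 192.95 = 34827.21
Import duty = 34827.21 × 20% = 6965.44
Buyer bears (A): 3218.40 + 192.95 + 408.97 + 397.19 + 2223.49 = 6441.00
Landed cost (A) = invoice 31415.86 + 6441.00 + duty 6965.44 = 44822.30
Supplier B (FCA):
CIF value = FCA price + origin terminal + freight + insurance = 33665.29 + 593.26 + 3218.40 + 192.95 = 37669.90
Import duty = 37669.90 × 20% = 7533.98
Buyer bears (B): 593.26 + 3218.40 + 192.95 + 408.97 + 397.19 + 2223.49 = 7034.26
Landed cost (B) = invoice 33665.29 + 7034.26 + duty 7533.98 = 48233.53
Difference = |44822.30 − 48233.53| = 3411.23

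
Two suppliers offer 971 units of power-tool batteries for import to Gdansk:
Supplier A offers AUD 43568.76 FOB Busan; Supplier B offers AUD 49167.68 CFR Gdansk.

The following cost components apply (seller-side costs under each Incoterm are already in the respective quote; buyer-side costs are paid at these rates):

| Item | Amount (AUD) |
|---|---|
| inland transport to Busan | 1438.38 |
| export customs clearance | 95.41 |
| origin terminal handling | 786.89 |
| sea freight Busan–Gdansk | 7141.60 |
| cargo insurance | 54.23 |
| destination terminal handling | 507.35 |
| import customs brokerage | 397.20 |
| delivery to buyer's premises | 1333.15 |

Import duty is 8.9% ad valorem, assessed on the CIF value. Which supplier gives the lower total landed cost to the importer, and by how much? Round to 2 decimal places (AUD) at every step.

Supplier B is cheaper by AUD 1679.98

Supplier A (FOB):
CIF value = FOB price + freight + insurance = 43568.76 + 7141.60 + 54.23 = 50764.59
Import duty = 50764.59 × 8.9% = 4518.05
Buyer bears (A): 7141.60 + 54.23 + 507.35 + 397.20 + 1333.15 = 9433.53
Landed cost (A) = invoice 43568.76 + 9433.53 + duty 4518.05 = 57520.34
Supplier B (CFR):
CIF value = CFR price + insurance = 49167.68 + 54.23 = 49221.91
Import duty = 49221.91 × 8.9% = 4380.75
Buyer bears (B): 54.23 + 507.35 + 397.20 + 1333.15 = 2291.93
Landed cost (B) = invoice 49167.68 + 2291.93 + duty 4380.75 = 55840.36
Difference = |57520.34 − 55840.36| = 1679.98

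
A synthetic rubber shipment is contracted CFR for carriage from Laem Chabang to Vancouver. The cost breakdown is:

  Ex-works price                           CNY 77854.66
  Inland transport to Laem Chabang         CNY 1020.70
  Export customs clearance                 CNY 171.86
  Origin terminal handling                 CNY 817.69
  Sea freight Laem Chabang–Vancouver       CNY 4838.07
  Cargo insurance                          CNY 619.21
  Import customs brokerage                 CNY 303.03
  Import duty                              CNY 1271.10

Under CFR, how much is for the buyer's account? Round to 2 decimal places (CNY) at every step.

CFR: the seller pays costs through ocean freight to the destination port, but not insurance.
Seller's account: goods 77854.66 + inland to port 1020.70 + export clearance 171.86 + origin terminal 817.69 + freight 4838.07 = 84702.98
Buyer's account: insurance 619.21 + brokerage 303.03 + duty 1271.10 = 2193.34

Buyer's account: CNY 2193.34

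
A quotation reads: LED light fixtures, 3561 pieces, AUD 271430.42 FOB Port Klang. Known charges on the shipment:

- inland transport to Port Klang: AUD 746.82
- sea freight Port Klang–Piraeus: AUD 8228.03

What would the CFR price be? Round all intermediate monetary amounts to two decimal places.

Not relevant to the conversion: inland to port — on the seller under both FOB and CFR; already in the FOB price and stays in the CFR price.
From FOB to CFR, the seller additionally bears: freight.
CFR price = 271430.42 + 8228.03 = 279658.45

CFR price: AUD 279658.45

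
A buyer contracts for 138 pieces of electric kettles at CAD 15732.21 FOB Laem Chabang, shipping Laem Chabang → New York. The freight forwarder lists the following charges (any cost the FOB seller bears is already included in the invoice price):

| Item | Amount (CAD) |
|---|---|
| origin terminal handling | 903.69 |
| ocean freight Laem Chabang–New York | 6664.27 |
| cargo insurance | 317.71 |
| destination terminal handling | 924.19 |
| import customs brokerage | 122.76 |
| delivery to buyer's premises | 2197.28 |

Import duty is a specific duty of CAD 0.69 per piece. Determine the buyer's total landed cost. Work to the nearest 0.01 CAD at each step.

Total landed cost: CAD 26053.64

FOB: the seller bears costs until goods are on board at the origin port; the buyer bears freight, insurance and all costs thereafter.
Already in the invoice (seller's account under FOB): origin terminal — exclude.
CIF value = FOB price + freight + insurance = 15732.21 + 6664.27 + 317.71 = 22714.19
Import duty = 138 × 0.69 = 95.22
Buyer bears: freight 6664.27 + insurance 317.71 + destination terminal 924.19 + brokerage 122.76 + delivery 2197.28 + duty 95.22 = 10321.43
Landed cost = invoice 15732.21 + 10321.43 = 26053.64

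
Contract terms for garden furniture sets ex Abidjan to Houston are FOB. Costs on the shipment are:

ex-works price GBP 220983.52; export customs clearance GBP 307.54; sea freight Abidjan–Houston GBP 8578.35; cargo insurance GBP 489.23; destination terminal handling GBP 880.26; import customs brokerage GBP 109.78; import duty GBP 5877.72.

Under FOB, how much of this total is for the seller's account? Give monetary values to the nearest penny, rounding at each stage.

Seller's account: GBP 221291.06

FOB: the seller bears costs until goods are on board at the origin port; the buyer bears freight, insurance and all costs thereafter.
Seller's account: goods 220983.52 + export clearance 307.54 = 221291.06
Buyer's account: freight 8578.35 + insurance 489.23 + destination terminal 880.26 + brokerage 109.78 + duty 5877.72 = 15935.34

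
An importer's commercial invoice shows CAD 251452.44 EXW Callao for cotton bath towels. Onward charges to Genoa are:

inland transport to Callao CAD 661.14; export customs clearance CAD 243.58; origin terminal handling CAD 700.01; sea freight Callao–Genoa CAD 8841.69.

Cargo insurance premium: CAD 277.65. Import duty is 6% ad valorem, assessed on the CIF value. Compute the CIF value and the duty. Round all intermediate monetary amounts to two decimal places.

CIF = EXW price + pre-shipment costs + freight + insurance
CIF = 251452.44 + 661.14 + 243.58 + 700.01 + 8841.69 + 277.65 = 262176.51
Import duty = 262176.51 × 6% = 15730.59

CIF value: CAD 262176.51; import duty: CAD 15730.59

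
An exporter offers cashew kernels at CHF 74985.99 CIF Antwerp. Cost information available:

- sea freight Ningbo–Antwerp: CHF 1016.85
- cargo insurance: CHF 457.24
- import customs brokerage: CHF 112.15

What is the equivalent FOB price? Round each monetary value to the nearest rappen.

FOB price: CHF 73511.90

Not relevant to the conversion: brokerage — on the buyer under both terms; not part of either seller's price.
From CIF to FOB, the seller no longer bears: freight, insurance.
FOB price = 74985.99 − 1016.85 − 457.24 = 73511.90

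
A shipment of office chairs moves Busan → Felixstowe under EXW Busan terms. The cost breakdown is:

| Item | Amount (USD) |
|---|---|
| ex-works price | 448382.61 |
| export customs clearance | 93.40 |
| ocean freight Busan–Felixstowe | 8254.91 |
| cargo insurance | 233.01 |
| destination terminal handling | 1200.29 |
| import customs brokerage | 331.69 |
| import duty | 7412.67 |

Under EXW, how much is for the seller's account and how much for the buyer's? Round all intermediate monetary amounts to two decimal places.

EXW: the seller makes goods available at their premises; the buyer bears all onward costs.
Seller's account: goods 448382.61 = 448382.61
Buyer's account: export clearance 93.40 + freight 8254.91 + insurance 233.01 + destination terminal 1200.29 + brokerage 331.69 + duty 7412.67 = 17525.97

Seller: USD 448382.61; buyer: USD 17525.97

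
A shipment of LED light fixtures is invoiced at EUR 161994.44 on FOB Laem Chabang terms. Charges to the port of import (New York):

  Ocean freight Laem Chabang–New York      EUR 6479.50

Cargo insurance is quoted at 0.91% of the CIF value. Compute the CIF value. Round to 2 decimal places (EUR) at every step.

Let C be the CIF value. C = FOB price + freight + 0.91% × C
C − 0.91% × C = 161994.44 + 6479.50
0.9909 × C = 168473.94
C = 168473.94 / 0.9909 = 170021.13
Insurance premium = 0.91% × 170021.13 = 1547.19

CIF value: EUR 170021.13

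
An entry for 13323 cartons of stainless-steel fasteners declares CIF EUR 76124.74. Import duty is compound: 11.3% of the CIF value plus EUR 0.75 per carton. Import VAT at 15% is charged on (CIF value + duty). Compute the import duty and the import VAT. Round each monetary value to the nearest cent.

Ad valorem component: 76124.74 × 11.3% = 8602.10
Specific component: 13323 × 0.75 = 9992.25
Import duty = 8602.10 + 9992.25 = 18594.35
VAT base = CIF + duty = 76124.74 + 18594.35 = 94719.09
Import VAT = 94719.09 × 15% = 14207.86

Import duty: EUR 18594.35; import VAT: EUR 14207.86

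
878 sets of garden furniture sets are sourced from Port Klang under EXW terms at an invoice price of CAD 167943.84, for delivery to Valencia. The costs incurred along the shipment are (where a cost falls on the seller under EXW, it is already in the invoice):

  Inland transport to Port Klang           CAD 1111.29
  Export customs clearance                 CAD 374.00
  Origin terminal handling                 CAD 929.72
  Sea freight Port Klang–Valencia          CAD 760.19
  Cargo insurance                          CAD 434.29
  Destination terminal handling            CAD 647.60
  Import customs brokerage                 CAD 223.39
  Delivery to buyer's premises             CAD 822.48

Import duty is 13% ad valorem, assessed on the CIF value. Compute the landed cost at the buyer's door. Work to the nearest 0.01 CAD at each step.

EXW: the seller makes goods available at their premises; the buyer bears all onward costs.
CIF value = EXW price + inland to port + export clearance + origin terminal + freight + insurance = 167943.84 + 1111.29 + 374.00 + 929.72 + 760.19 + 434.29 = 171553.33
Import duty = 171553.33 × 13% = 22301.93
Buyer bears: inland to port 1111.29 + export clearance 374.00 + origin terminal 929.72 + freight 760.19 + insurance 434.29 + destination terminal 647.60 + brokerage 223.39 + delivery 822.48 + duty 22301.93 = 27604.89
Landed cost = invoice 167943.84 + 27604.89 = 195548.73

Total landed cost: CAD 195548.73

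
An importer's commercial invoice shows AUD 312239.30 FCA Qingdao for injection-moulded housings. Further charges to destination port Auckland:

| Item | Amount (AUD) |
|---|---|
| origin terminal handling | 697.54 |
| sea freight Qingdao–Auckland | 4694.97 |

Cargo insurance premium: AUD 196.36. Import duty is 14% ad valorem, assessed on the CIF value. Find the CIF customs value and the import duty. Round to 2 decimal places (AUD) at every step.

CIF = FCA price + pre-shipment costs + freight + insurance
CIF = 312239.30 + 697.54 + 4694.97 + 196.36 = 317828.17
Import duty = 317828.17 × 14% = 44495.94

CIF value: AUD 317828.17; import duty: AUD 44495.94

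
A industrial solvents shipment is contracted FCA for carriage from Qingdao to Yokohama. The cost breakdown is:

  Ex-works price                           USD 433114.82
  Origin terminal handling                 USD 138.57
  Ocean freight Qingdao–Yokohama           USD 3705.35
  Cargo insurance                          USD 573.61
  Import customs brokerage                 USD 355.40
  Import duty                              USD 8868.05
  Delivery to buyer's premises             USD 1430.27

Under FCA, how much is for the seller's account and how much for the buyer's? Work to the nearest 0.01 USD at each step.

FCA: the seller delivers export-cleared goods to the carrier; the buyer bears costs from that point.
Seller's account: goods 433114.82 = 433114.82
Buyer's account: origin terminal 138.57 + freight 3705.35 + insurance 573.61 + brokerage 355.40 + duty 8868.05 + delivery 1430.27 = 15071.25

Seller: USD 433114.82; buyer: USD 15071.25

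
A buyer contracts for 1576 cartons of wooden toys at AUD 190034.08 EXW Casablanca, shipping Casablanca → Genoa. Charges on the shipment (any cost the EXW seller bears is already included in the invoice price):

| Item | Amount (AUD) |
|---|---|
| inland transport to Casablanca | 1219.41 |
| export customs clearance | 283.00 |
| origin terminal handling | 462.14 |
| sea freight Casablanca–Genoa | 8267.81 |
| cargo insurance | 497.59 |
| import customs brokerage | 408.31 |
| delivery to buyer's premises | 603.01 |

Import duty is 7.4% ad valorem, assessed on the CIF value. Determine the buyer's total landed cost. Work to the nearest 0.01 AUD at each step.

EXW: the seller makes goods available at their premises; the buyer bears all onward costs.
CIF value = EXW price + inland to port + export clearance + origin terminal + freight + insurance = 190034.08 + 1219.41 + 283.00 + 462.14 + 8267.81 + 497.59 = 200764.03
Import duty = 200764.03 × 7.4% = 14856.54
Buyer bears: inland to port 1219.41 + export clearance 283.00 + origin terminal 462.14 + freight 8267.81 + insurance 497.59 + brokerage 408.31 + delivery 603.01 + duty 14856.54 = 26597.81
Landed cost = invoice 190034.08 + 26597.81 = 216631.89

Total landed cost: AUD 216631.89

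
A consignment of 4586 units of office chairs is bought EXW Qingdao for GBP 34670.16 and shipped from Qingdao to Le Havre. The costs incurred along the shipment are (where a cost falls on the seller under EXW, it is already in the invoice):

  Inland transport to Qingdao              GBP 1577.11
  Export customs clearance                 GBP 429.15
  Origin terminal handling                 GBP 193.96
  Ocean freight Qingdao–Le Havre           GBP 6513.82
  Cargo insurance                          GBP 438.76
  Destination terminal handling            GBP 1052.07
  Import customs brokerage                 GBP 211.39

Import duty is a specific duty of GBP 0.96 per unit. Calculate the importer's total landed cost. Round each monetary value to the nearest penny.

EXW: the seller makes goods available at their premises; the buyer bears all onward costs.
CIF value = EXW price + inland to port + export clearance + origin terminal + freight + insurance = 34670.16 + 1577.11 + 429.15 + 193.96 + 6513.82 + 438.76 = 43822.96
Import duty = 4586 × 0.96 = 4402.56
Buyer bears: inland to port 1577.11 + export clearance 429.15 + origin terminal 193.96 + freight 6513.82 + insurance 438.76 + destination terminal 1052.07 + brokerage 211.39 + duty 4402.56 = 14818.82
Landed cost = invoice 34670.16 + 14818.82 = 49488.98

Total landed cost: GBP 49488.98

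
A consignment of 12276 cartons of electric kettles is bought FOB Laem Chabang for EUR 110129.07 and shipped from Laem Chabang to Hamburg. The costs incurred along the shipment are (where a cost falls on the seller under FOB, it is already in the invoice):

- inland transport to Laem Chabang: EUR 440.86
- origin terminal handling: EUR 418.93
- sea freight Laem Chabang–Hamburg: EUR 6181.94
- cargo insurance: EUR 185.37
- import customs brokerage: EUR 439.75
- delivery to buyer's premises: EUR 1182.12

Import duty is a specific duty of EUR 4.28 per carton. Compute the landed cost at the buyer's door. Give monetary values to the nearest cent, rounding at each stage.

FOB: the seller bears costs until goods are on board at the origin port; the buyer bears freight, insurance and all costs thereafter.
Already in the invoice (seller's account under FOB): inland to port, origin terminal — exclude.
CIF value = FOB price + freight + insurance = 110129.07 + 6181.94 + 185.37 = 116496.38
Import duty = 12276 × 4.28 = 52541.28
Buyer bears: freight 6181.94 + insurance 185.37 + brokerage 439.75 + delivery 1182.12 + duty 52541.28 = 60530.46
Landed cost = invoice 110129.07 + 60530.46 = 170659.53

Total landed cost: EUR 170659.53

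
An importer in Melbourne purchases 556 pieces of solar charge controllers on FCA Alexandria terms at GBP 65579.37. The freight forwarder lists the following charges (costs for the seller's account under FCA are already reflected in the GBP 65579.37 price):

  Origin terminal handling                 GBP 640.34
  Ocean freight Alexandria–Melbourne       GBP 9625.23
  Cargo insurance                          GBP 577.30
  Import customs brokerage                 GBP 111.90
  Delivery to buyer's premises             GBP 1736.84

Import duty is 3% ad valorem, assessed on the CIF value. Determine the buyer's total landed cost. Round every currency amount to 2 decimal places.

FCA: the seller delivers export-cleared goods to the carrier; the buyer bears costs from that point.
CIF value = FCA price + origin terminal + freight + insurance = 65579.37 + 640.34 + 9625.23 + 577.30 = 76422.24
Import duty = 76422.24 × 3% = 2292.67
Buyer bears: origin terminal 640.34 + freight 9625.23 + insurance 577.30 + brokerage 111.90 + delivery 1736.84 + duty 2292.67 = 14984.28
Landed cost = invoice 65579.37 + 14984.28 = 80563.65

Total landed cost: GBP 80563.65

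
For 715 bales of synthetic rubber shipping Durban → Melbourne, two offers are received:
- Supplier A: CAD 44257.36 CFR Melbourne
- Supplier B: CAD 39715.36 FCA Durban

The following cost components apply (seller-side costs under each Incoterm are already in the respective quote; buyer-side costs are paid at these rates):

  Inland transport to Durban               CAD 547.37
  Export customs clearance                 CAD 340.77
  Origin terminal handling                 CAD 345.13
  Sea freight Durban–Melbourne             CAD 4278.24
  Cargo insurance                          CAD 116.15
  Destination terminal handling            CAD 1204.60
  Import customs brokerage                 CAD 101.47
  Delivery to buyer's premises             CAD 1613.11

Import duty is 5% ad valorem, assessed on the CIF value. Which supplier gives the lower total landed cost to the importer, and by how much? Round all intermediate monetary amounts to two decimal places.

Supplier A is cheaper by CAD 85.43

Supplier A (CFR):
CIF value = CFR price + insurance = 44257.36 + 116.15 = 44373.51
Import duty = 44373.51 × 5% = 2218.68
Buyer bears (A): 116.15 + 1204.60 + 101.47 + 1613.11 = 3035.33
Landed cost (A) = invoice 44257.36 + 3035.33 + duty 2218.68 = 49511.37
Supplier B (FCA):
CIF value = FCA price + origin terminal + freight + insurance = 39715.36 + 345.13 + 4278.24 + 116.15 = 44454.88
Import duty = 44454.88 × 5% = 2222.74
Buyer bears (B): 345.13 + 4278.24 + 116.15 + 1204.60 + 101.47 + 1613.11 = 7658.70
Landed cost (B) = invoice 39715.36 + 7658.70 + duty 2222.74 = 49596.80
Difference = |49511.37 − 49596.80| = 85.43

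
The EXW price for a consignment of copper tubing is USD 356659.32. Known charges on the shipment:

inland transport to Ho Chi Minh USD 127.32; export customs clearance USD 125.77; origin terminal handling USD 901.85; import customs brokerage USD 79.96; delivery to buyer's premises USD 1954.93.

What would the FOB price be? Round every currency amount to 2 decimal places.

Not relevant to the conversion: delivery, brokerage — on the buyer under both terms; not part of either seller's price.
From EXW to FOB, the seller additionally bears: inland to port, export clearance, origin terminal.
FOB price = 356659.32 + 127.32 + 125.77 + 901.85 = 357814.26

FOB price: USD 357814.26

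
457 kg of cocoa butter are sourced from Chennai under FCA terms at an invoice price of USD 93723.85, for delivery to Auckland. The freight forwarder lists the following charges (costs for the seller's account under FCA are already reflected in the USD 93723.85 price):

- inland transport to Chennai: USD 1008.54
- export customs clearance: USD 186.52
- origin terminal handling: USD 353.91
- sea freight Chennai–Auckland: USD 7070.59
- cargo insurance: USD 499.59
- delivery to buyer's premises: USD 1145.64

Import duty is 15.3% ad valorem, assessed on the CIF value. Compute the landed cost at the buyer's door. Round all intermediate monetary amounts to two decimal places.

Total landed cost: USD 118345.71

FCA: the seller delivers export-cleared goods to the carrier; the buyer bears costs from that point.
Already in the invoice (seller's account under FCA): inland to port, export clearance — exclude.
CIF value = FCA price + origin terminal + freight + insurance = 93723.85 + 353.91 + 7070.59 + 499.59 = 101647.94
Import duty = 101647.94 × 15.3% = 15552.13
Buyer bears: origin terminal 353.91 + freight 7070.59 + insurance 499.59 + delivery 1145.64 + duty 15552.13 = 24621.86
Landed cost = invoice 93723.85 + 24621.86 = 118345.71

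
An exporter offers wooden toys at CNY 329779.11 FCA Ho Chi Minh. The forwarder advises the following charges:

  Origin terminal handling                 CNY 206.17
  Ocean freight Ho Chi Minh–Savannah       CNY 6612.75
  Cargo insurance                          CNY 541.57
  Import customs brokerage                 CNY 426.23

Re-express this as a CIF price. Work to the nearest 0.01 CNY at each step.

Not relevant to the conversion: brokerage — on the buyer under both terms; not part of either seller's price.
From FCA to CIF, the seller additionally bears: origin terminal, freight, insurance.
CIF price = 329779.11 + 206.17 + 6612.75 + 541.57 = 337139.60

CIF price: CNY 337139.60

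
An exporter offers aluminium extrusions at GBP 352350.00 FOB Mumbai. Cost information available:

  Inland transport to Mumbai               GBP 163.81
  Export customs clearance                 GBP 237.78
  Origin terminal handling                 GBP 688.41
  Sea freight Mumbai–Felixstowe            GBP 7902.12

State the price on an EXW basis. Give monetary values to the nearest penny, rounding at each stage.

EXW price: GBP 351260.00

Not relevant to the conversion: freight — on the buyer under both terms; not part of either seller's price.
From FOB to EXW, the seller no longer bears: inland to port, export clearance, origin terminal.
EXW price = 352350.00 − 163.81 − 237.78 − 688.41 = 351260.00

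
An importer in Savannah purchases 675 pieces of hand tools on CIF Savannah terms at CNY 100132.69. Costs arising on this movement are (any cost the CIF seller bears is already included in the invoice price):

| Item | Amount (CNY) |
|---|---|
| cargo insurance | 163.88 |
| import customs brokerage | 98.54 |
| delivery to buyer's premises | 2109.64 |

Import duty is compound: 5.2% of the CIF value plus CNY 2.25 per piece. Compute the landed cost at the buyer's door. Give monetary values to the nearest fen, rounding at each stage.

CIF: the seller pays costs through ocean freight and marine insurance to the destination port.
Already in the invoice (seller's account under CIF): insurance — exclude.
The CIF price already equals the CIF value: 100132.69
Ad valorem component: 100132.69 × 5.2% = 5206.90
Specific component: 675 × 2.25 = 1518.75
Import duty = 5206.90 + 1518.75 = 6725.65
Buyer bears: brokerage 98.54 + delivery 2109.64 + duty 6725.65 = 8933.83
Landed cost = invoice 100132.69 + 8933.83 = 109066.52

Total landed cost: CNY 109066.52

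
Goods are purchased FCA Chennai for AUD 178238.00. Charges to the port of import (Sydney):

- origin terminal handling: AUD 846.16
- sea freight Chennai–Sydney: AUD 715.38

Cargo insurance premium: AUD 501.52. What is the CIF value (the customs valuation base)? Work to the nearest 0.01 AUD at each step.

CIF value: AUD 180301.06

CIF = FCA price + pre-shipment costs + freight + insurance
CIF = 178238.00 + 846.16 + 715.38 + 501.52 = 180301.06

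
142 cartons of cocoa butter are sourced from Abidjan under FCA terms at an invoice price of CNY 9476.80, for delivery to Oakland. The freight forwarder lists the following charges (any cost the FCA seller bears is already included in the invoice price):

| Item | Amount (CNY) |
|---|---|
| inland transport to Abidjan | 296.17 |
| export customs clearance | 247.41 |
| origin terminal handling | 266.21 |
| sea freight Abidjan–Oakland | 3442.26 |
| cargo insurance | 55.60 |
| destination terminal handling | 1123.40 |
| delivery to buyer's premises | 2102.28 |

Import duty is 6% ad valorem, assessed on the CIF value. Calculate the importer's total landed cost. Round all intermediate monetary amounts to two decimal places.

FCA: the seller delivers export-cleared goods to the carrier; the buyer bears costs from that point.
Already in the invoice (seller's account under FCA): inland to port, export clearance — exclude.
CIF value = FCA price + origin terminal + freight + insurance = 9476.80 + 266.21 + 3442.26 + 55.60 = 13240.87
Import duty = 13240.87 × 6% = 794.45
Buyer bears: origin terminal 266.21 + freight 3442.26 + insurance 55.60 + destination terminal 1123.40 + delivery 2102.28 + duty 794.45 = 7784.20
Landed cost = invoice 9476.80 + 7784.20 = 17261.00

Total landed cost: CNY 17261.00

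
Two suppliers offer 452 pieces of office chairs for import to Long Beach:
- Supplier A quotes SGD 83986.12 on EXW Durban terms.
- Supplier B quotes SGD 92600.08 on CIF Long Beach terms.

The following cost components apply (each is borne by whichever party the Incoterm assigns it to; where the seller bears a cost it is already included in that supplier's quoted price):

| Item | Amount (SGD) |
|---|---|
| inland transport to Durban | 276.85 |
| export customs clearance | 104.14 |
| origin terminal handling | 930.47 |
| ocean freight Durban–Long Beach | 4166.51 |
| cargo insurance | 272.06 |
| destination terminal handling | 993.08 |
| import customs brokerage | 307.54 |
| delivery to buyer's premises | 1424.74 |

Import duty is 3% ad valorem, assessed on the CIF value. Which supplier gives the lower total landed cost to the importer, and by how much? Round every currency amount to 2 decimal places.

Supplier A (EXW):
CIF value = EXW price + inland to port + export clearance + origin terminal + freight + insurance = 83986.12 + 276.85 + 104.14 + 930.47 + 4166.51 + 272.06 = 89736.15
Import duty = 89736.15 × 3% = 2692.08
Buyer bears (A): 276.85 + 104.14 + 930.47 + 4166.51 + 272.06 + 993.08 + 307.54 + 1424.74 = 8475.39
Landed cost (A) = invoice 83986.12 + 8475.39 + duty 2692.08 = 95153.59
Supplier B (CIF):
The CIF price already equals the CIF value: 92600.08
Import duty = 92600.08 × 3% = 2778.00
Buyer bears (B): 993.08 + 307.54 + 1424.74 = 2725.36
Landed cost (B) = invoice 92600.08 + 2725.36 + duty 2778.00 = 98103.44
Difference = |95153.59 − 98103.44| = 2949.85

Supplier A is cheaper by SGD 2949.85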